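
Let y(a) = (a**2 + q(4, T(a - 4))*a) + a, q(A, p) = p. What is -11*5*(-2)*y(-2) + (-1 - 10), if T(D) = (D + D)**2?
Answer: -31471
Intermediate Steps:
T(D) = 4*D**2 (T(D) = (2*D)**2 = 4*D**2)
y(a) = a + a**2 + 4*a*(-4 + a)**2 (y(a) = (a**2 + (4*(a - 4)**2)*a) + a = (a**2 + (4*(-4 + a)**2)*a) + a = (a**2 + 4*a*(-4 + a)**2) + a = a + a**2 + 4*a*(-4 + a)**2)
-11*5*(-2)*y(-2) + (-1 - 10) = -11*5*(-2)*(-2*(1 - 2 + 4*(-4 - 2)**2)) + (-1 - 10) = -(-110)*(-2*(1 - 2 + 4*(-6)**2)) - 11 = -(-110)*(-2*(1 - 2 + 4*36)) - 11 = -(-110)*(-2*(1 - 2 + 144)) - 11 = -(-110)*(-2*143) - 11 = -(-110)*(-286) - 11 = -11*2860 - 11 = -31460 - 11 = -31471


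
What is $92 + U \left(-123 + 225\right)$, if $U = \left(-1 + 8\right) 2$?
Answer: $1520$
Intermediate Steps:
$U = 14$ ($U = 7 \cdot 2 = 14$)
$92 + U \left(-123 + 225\right) = 92 + 14 \left(-123 + 225\right) = 92 + 14 \cdot 102 = 92 + 1428 = 1520$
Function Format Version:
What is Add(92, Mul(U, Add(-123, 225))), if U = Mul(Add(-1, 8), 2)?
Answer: 1520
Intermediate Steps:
U = 14 (U = Mul(7, 2) = 14)
Add(92, Mul(U, Add(-123, 225))) = Add(92, Mul(14, Add(-123, 225))) = Add(92, Mul(14, 102)) = Add(92, 1428) = 1520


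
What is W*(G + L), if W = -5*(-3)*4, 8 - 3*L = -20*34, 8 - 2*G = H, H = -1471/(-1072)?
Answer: 7481935/536 ≈ 13959.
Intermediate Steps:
H = 1471/1072 (H = -1471*(-1/1072) = 1471/1072 ≈ 1.3722)
G = 7105/2144 (G = 4 - 1/2*1471/1072 = 4 - 1471/2144 = 7105/2144 ≈ 3.3139)
L = 688/3 (L = 8/3 - (-1)*20*34/3 = 8/3 - (-1)*680/3 = 8/3 - 1/3*(-680) = 8/3 + 680/3 = 688/3 ≈ 229.33)
W = 60 (W = 15*4 = 60)
W*(G + L) = 60*(7105/2144 + 688/3) = 60*(1496387/6432) = 7481935/536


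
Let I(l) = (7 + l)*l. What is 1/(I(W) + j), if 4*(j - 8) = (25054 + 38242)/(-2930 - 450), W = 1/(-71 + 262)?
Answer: 30826445/103423334 ≈ 0.29806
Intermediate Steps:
W = 1/191 ≈ 0.0052356
I(l) = l*(7 + l)
j = 2804/845 (j = 8 + ((25054 + 38242)/(-2930 - 450))/4 = 8 + (63296/(-3380))/4 = 8 + (63296*(-1/3380))/4 = 8 + (¼)*(-15824/845) = 8 - 3956/845 = 2804/845 ≈ 3.3183)
1/(I(W) + j) = 1/((7 + 1/191)/191 + 2804/845) = 1/((1/191)*(1338/191) + 2804/845) = 1/(1338/36481 + 2804/845) = 1/(103423334/30826445) = 30826445/103423334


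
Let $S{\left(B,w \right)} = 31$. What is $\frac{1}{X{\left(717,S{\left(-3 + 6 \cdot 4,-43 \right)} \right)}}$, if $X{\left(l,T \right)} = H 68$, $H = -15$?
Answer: $- \frac{1}{1020} \approx -0.00098039$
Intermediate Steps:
$X{\left(l,T \right)} = -1020$ ($X{\left(l,T \right)} = \left(-15\right) 68 = -1020$)
$\frac{1}{X{\left(717,S{\left(-3 + 6 \cdot 4,-43 \right)} \right)}} = \frac{1}{-1020} = - \frac{1}{1020}$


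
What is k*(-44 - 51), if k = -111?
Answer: 10545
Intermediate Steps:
k*(-44 - 51) = -111*(-44 - 51) = -111*(-95) = 10545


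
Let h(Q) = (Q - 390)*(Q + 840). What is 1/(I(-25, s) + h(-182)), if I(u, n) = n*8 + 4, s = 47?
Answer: -1/375996 ≈ -2.6596e-6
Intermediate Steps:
h(Q) = (-390 + Q)*(840 + Q)
I(u, n) = 4 + 8*n (I(u, n) = 8*n + 4 = 4 + 8*n)
1/(I(-25, s) + h(-182)) = 1/((4 + 8*47) + (-327600 + (-182)**2 + 450*(-182))) = 1/((4 + 376) + (-327600 + 33124 - 81900)) = 1/(380 - 376376) = 1/(-375996) = -1/375996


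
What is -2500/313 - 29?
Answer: -11577/313 ≈ -36.987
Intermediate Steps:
-2500/313 - 29 = -11577/313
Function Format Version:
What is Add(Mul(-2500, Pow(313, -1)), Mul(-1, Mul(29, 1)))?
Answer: Rational(-11577, 313) ≈ -36.987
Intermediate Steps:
Add(Mul(-2500, Pow(313, -1)), Mul(-1, Mul(29, 1))) = Add(Mul(-2500, Rational(1, 313)), Mul(-1, 29)) = Add(Rational(-2500, 313), -29) = Rational(-11577, 313)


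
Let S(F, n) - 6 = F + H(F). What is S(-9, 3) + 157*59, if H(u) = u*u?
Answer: 9341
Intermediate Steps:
H(u) = u²
S(F, n) = 6 + F + F² (S(F, n) = 6 + (F + F²) = 6 + F + F²)
S(-9, 3) + 157*59 = (6 - 9 + (-9)²) + 157*59 = (6 - 9 + 81) + 9263 = 78 + 9263 = 9341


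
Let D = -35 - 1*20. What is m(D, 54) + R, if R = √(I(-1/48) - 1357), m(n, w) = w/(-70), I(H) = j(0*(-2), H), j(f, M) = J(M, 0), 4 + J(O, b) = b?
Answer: -27/35 + I*√1361 ≈ -0.77143 + 36.892*I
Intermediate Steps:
J(O, b) = -4 + b
j(f, M) = -4 (j(f, M) = -4 + 0 = -4)
D = -55 (D = -35 - 20 = -55)
I(H) = -4
m(n, w) = -w/70 (m(n, w) = w*(-1/70) = -w/70)
R = I*√1361 (R = √(-4 - 1357) = √(-1361) = I*√1361 ≈ 36.892*I)
m(D, 54) + R = -1/70*54 + I*√1361 = -27/35 + I*√1361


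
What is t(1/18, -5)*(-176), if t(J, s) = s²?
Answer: -4400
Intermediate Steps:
t(1/18, -5)*(-176) = (-5)²*(-176) = 25*(-176) = -4400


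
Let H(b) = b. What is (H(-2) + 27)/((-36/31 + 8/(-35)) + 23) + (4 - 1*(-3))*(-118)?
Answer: -19340097/23447 ≈ -824.84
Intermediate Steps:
(H(-2) + 27)/((-36/31 + 8/(-35)) + 23) + (4 - 1*(-3))*(-118) = (-2 + 27)/((-36/31 + 8/(-35)) + 23) + (4 - 1*(-3))*(-118) = 25/((-36*1/31 + 8*(-1/35)) + 23) + (4 + 3)*(-118) = 25/((-36/31 - 8/35) + 23) + 7*(-118) = 25/(-1508/1085 + 23) - 826 = 25/(23447/1085) - 826 = 25*(1085/23447) - 826 = 27125/23447 - 826 = -19340097/23447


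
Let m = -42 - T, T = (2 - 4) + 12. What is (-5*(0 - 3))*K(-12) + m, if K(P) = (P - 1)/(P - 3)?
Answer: -39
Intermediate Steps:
T = 10 (T = -2 + 12 = 10)
m = -52 (m = -42 - 1*10 = -42 - 10 = -52)
K(P) = (-1 + P)/(-3 + P)
(-5*(0 - 3))*K(-12) + m = (-5*(0 - 3))*((-1 - 12)/(-3 - 12)) - 52 = (-5*(-3))*(-13/(-15)) - 52 = 15*(-1/15*(-13)) - 52 = 15*(13/15) - 52 = 13 - 52 = -39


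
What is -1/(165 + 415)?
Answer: -1/580 ≈ -0.0017241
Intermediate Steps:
-1/(165 + 415) = -1/580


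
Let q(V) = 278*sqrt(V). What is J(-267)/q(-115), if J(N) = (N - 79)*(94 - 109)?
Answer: -519*I*sqrt(115)/3197 ≈ -1.7409*I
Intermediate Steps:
J(N) = 1185 - 15*N (J(N) = (-79 + N)*(-15) = 1185 - 15*N)
J(-267)/q(-115) = (1185 - 15*(-267))/((278*sqrt(-115))) = (1185 + 4005)/((278*(I*sqrt(115)))) = 5190/((278*I*sqrt(115))) = 5190*(-I*sqrt(115)/31970) = -519*I*sqrt(115)/3197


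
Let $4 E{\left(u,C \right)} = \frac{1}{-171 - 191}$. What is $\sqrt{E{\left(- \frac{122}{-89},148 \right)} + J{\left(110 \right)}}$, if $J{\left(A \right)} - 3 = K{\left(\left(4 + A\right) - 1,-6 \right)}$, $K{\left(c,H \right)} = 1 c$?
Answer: $\frac{3 \sqrt{6756006}}{724} \approx 10.77$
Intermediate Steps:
$E{\left(u,C \right)} = - \frac{1}{1448}$ ($E{\left(u,C \right)} = \frac{1}{4 \left(-171 - 191\right)} = \frac{1}{4 \left(-362\right)} = \frac{1}{4} \left(- \frac{1}{362}\right) = - \frac{1}{1448}$)
$K{\left(c,H \right)} = c$
$J{\left(A \right)} = 6 + A$ ($J{\left(A \right)} = 3 + \left(\left(4 + A\right) - 1\right) = 3 + \left(3 + A\right) = 6 + A$)
$\sqrt{E{\left(- \frac{122}{-89},148 \right)} + J{\left(110 \right)}} = \sqrt{- \frac{1}{1448} + \left(6 + 110\right)} = \sqrt{- \frac{1}{1448} + 116} = \sqrt{\frac{167967}{1448}} = \frac{3 \sqrt{6756006}}{724}$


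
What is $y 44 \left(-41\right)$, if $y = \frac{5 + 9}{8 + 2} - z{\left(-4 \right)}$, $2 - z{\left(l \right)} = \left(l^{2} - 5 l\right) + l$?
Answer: $- \frac{283228}{5} \approx -56646.0$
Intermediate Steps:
$z{\left(l \right)} = 2 - l^{2} + 4 l$ ($z{\left(l \right)} = 2 - \left(\left(l^{2} - 5 l\right) + l\right) = 2 - \left(l^{2} - 4 l\right) = 2 - l^{2} + 4 l$)
$y = \frac{157}{5}$ ($y = \frac{5 + 9}{8 + 2} - \left(2 - \left(-4\right)^{2} + 4 \left(-4\right)\right) = \frac{14}{10} - \left(2 - 16 - 16\right) = 14 \cdot \frac{1}{10} - \left(2 - 16 - 16\right) = \frac{7}{5} - -30 = \frac{7}{5} + 30 = \frac{157}{5} \approx 31.4$)
$y 44 \left(-41\right) = \frac{157}{5} \cdot 44 \left(-41\right) = \frac{6908}{5} \left(-41\right) = - \frac{283228}{5}$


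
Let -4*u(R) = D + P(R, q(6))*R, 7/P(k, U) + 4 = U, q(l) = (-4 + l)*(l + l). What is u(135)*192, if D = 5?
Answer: -2508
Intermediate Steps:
q(l) = 2*l*(-4 + l) (q(l) = (-4 + l)*(2*l) = 2*l*(-4 + l))
P(k, U) = 7/(-4 + U)
u(R) = -5/4 - 7*R/80 (u(R) = -(5 + (7/(-4 + 2*6*(-4 + 6)))*R)/4 = -(5 + (7/(-4 + 2*6*2))*R)/4 = -(5 + (7/(-4 + 24))*R)/4 = -(5 + (7/20)*R)/4 = -(5 + (7*(1/20))*R)/4 = -(5 + 7*R/20)/4 = -5/4 - 7*R/80)
u(135)*192 = (-5/4 - 7/80*135)*192 = (-5/4 - 189/16)*192 = -209/16*192 = -2508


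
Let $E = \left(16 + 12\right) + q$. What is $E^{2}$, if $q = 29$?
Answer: $3249$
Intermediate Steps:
$E = 57$ ($E = \left(16 + 12\right) + 29 = 28 + 29 = 57$)
$E^{2} = 57^{2} = 3249$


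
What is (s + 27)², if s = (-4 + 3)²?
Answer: 784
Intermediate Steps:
s = 1 (s = (-1)² = 1)
(s + 27)² = (1 + 27)² = 28² = 784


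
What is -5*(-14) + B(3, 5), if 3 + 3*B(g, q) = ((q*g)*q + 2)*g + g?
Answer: 147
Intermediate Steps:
B(g, q) = -1 + g/3 + g*(2 + g*q**2)/3 (B(g, q) = -1 + (((q*g)*q + 2)*g + g)/3 = -1 + (((g*q)*q + 2)*g + g)/3 = -1 + ((g*q**2 + 2)*g + g)/3 = -1 + ((2 + g*q**2)*g + g)/3 = -1 + (g*(2 + g*q**2) + g)/3 = -1 + (g + g*(2 + g*q**2))/3 = -1 + (g/3 + g*(2 + g*q**2)/3) = -1 + g/3 + g*(2 + g*q**2)/3)
-5*(-14) + B(3, 5) = -5*(-14) + (-1 + 3 + (1/3)*3**2*5**2) = 70 + (-1 + 3 + (1/3)*9*25) = 70 + (-1 + 3 + 75) = 70 + 77 = 147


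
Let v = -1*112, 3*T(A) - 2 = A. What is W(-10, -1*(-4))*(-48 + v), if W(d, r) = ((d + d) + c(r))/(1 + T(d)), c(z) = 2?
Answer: -1728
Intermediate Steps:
T(A) = ⅔ + A/3
W(d, r) = (2 + 2*d)/(5/3 + d/3) (W(d, r) = ((d + d) + 2)/(1 + (⅔ + d/3)) = (2*d + 2)/(5/3 + d/3) = (2 + 2*d)/(5/3 + d/3))
v = -112
W(-10, -1*(-4))*(-48 + v) = (6*(1 - 10)/(5 - 10))*(-48 - 112) = (6*(-9)/(-5))*(-160) = (6*(-⅕)*(-9))*(-160) = (54/5)*(-160) = -1728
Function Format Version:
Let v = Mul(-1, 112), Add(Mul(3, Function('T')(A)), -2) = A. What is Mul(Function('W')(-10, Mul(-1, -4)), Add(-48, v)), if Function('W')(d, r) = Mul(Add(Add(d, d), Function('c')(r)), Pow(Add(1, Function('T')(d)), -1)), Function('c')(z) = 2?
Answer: -1728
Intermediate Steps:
Function('T')(A) = Add(Rational(2, 3), Mul(Rational(1, 3), A))
Function('W')(d, r) = Mul(Pow(Add(Rational(5, 3), Mul(Rational(1, 3), d)), -1), Add(2, Mul(2, d))) (Function('W')(d, r) = Mul(Add(Add(d, d), 2), Pow(Add(1, Add(Rational(2, 3), Mul(Rational(1, 3), d))), -1)) = Mul(Add(Mul(2, d), 2), Pow(Add(Rational(5, 3), Mul(Rational(1, 3), d)), -1)) = Mul(Add(2, Mul(2, d)), Pow(Add(Rational(5, 3), Mul(Rational(1, 3), d)), -1)) = Mul(Pow(Add(Rational(5, 3), Mul(Rational(1, 3), d)), -1), Add(2, Mul(2, d))))
v = -112
Mul(Function('W')(-10, Mul(-1, -4)), Add(-48, v)) = Mul(Mul(6, Pow(Add(5, -10), -1), Add(1, -10)), Add(-48, -112)) = Mul(Mul(6, Pow(-5, -1), -9), -160) = Mul(Mul(6, Rational(-1, 5), -9), -160) = Mul(Rational(54, 5), -160) = -1728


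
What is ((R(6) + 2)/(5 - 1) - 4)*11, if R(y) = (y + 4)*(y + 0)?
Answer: 253/2 ≈ 126.50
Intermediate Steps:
R(y) = y*(4 + y) (R(y) = (4 + y)*y = y*(4 + y))
((R(6) + 2)/(5 - 1) - 4)*11 = ((6*(4 + 6) + 2)/(5 - 1) - 4)*11 = ((6*10 + 2)/4 - 4)*11 = ((60 + 2)*(1/4) - 4)*11 = (62*(1/4) - 4)*11 = (31/2 - 4)*11 = (23/2)*11 = 253/2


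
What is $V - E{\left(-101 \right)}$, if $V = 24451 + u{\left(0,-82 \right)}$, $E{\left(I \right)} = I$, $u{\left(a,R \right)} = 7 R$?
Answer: $23978$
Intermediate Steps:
$V = 23877$ ($V = 24451 + 7 \left(-82\right) = 24451 - 574 = 23877$)
$V - E{\left(-101 \right)} = 23877 - -101 = 23877 + 101 = 23978$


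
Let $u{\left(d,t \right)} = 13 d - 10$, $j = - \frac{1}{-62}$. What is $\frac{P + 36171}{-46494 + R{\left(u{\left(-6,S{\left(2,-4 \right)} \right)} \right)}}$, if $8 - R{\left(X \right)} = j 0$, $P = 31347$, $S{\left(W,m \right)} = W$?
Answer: $- \frac{3069}{2113} \approx -1.4524$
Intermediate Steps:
$j = \frac{1}{62}$ ($j = \left(-1\right) \left(- \frac{1}{62}\right) = \frac{1}{62} \approx 0.016129$)
$u{\left(d,t \right)} = -10 + 13 d$
$R{\left(X \right)} = 8$ ($R{\left(X \right)} = 8 - \frac{1}{62} \cdot 0 = 8 - 0 = 8 + 0 = 8$)
$\frac{P + 36171}{-46494 + R{\left(u{\left(-6,S{\left(2,-4 \right)} \right)} \right)}} = \frac{31347 + 36171}{-46494 + 8} = \frac{67518}{-46486} = 67518 \left(- \frac{1}{46486}\right) = - \frac{3069}{2113}$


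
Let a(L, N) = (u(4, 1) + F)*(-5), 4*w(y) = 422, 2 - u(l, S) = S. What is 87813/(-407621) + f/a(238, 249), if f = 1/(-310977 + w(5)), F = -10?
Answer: -2456871127897/11404597653135 ≈ -0.21543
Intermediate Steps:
u(l, S) = 2 - S
w(y) = 211/2 (w(y) = (¼)*422 = 211/2)
f = -2/621743 (f = 1/(-310977 + 211/2) = 1/(-621743/2) = -2/621743 ≈ -3.2168e-6)
a(L, N) = 45 (a(L, N) = ((2 - 1*1) - 10)*(-5) = ((2 - 1) - 10)*(-5) = (1 - 10)*(-5) = -9*(-5) = 45)
87813/(-407621) + f/a(238, 249) = 87813/(-407621) - 2/621743/45 = 87813*(-1/407621) - 2/621743*1/45 = -87813/407621 - 2/27978435 = -2456871127897/11404597653135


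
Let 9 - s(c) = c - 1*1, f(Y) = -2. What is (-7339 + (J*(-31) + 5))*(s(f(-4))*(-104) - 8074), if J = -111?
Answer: 36290546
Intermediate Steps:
s(c) = 10 - c (s(c) = 9 - (c - 1*1) = 9 - (c - 1) = 9 - (-1 + c) = 9 + (1 - c) = 10 - c)
(-7339 + (J*(-31) + 5))*(s(f(-4))*(-104) - 8074) = (-7339 + (-111*(-31) + 5))*((10 - 1*(-2))*(-104) - 8074) = (-7339 + (3441 + 5))*((10 + 2)*(-104) - 8074) = (-7339 + 3446)*(12*(-104) - 8074) = -3893*(-1248 - 8074) = -3893*(-9322) = 36290546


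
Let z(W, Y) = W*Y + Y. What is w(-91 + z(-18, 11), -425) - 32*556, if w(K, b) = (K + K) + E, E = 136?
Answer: -18212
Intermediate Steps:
z(W, Y) = Y + W*Y
w(K, b) = 136 + 2*K (w(K, b) = (K + K) + 136 = 2*K + 136 = 136 + 2*K)
w(-91 + z(-18, 11), -425) - 32*556 = (136 + 2*(-91 + 11*(1 - 18))) - 32*556 = (136 + 2*(-91 + 11*(-17))) - 17792 = (136 + 2*(-91 - 187)) - 17792 = (136 + 2*(-278)) - 17792 = (136 - 556) - 17792 = -420 - 17792 = -18212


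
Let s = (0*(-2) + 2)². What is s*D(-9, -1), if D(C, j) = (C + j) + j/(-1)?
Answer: -36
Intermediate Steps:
D(C, j) = C (D(C, j) = (C + j) + j*(-1) = (C + j) - j = C)
s = 4 (s = (0 + 2)² = 2² = 4)
s*D(-9, -1) = 4*(-9) = -36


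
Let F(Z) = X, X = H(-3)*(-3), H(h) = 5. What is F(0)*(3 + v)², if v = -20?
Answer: -4335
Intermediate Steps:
X = -15 (X = 5*(-3) = -15)
F(Z) = -15
F(0)*(3 + v)² = -15*(3 - 20)² = -15*(-17)² = -15*289 = -4335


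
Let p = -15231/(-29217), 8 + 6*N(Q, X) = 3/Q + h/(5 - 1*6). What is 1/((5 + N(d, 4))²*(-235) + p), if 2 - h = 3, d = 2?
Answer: -1402416/5494353577 ≈ -0.00025525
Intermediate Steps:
h = -1 (h = 2 - 1*3 = 2 - 3 = -1)
N(Q, X) = -7/6 + 1/(2*Q) (N(Q, X) = -4/3 + (3/Q - 1/(5 - 1*6))/6 = -4/3 + (3/Q - 1/(5 - 6))/6 = -4/3 + (3/Q - 1/(-1))/6 = -4/3 + (3/Q - 1*(-1))/6 = -4/3 + (3/Q + 1)/6 = -4/3 + (1 + 3/Q)/6 = -4/3 + (⅙ + 1/(2*Q)) = -7/6 + 1/(2*Q))
p = 5077/9739 (p = -15231*(-1/29217) = 5077/9739 ≈ 0.52131)
1/((5 + N(d, 4))²*(-235) + p) = 1/((5 + (⅙)*(3 - 7*2)/2)²*(-235) + 5077/9739) = 1/((5 + (⅙)*(½)*(3 - 14))²*(-235) + 5077/9739) = 1/((5 + (⅙)*(½)*(-11))²*(-235) + 5077/9739) = 1/((5 - 11/12)²*(-235) + 5077/9739) = 1/((49/12)²*(-235) + 5077/9739) = 1/((2401/144)*(-235) + 5077/9739) = 1/(-564235/144 + 5077/9739) = 1/(-5494353577/1402416) = -1402416/5494353577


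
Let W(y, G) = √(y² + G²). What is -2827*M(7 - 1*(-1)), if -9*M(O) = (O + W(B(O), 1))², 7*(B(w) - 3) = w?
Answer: 3793834/147 + 45232*√890/63 ≈ 47227.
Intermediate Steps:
B(w) = 3 + w/7
W(y, G) = √(G² + y²)
M(O) = -(O + √(1 + (3 + O/7)²))²/9 (M(O) = -(O + √(1² + (3 + O/7)²))²/9 = -(O + √(1 + (3 + O/7)²))²/9)
-2827*M(7 - 1*(-1)) = -(-2827)*(√(49 + (21 + (7 - 1*(-1)))²) + 7*(7 - 1*(-1)))²/441 = -(-2827)*(√(49 + (21 + (7 + 1))²) + 7*(7 + 1))²/441 = -(-2827)*(√(49 + (21 + 8)²) + 7*8)²/441 = -(-2827)*(√(49 + 29²) + 56)²/441 = -(-2827)*(√(49 + 841) + 56)²/441 = -(-2827)*(√890 + 56)²/441 = -(-2827)*(56 + √890)²/441 = 2827*(56 + √890)²/441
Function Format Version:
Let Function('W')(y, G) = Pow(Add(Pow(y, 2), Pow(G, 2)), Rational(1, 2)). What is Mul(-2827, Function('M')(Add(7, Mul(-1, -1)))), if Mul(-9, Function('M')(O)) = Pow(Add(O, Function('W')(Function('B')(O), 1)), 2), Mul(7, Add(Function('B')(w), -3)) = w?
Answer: Add(Rational(3793834, 147), Mul(Rational(45232, 63), Pow(890, Rational(1, 2)))) ≈ 47227.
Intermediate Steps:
Function('B')(w) = Add(3, Mul(Rational(1, 7), w))
Function('W')(y, G) = Pow(Add(Pow(G, 2), Pow(y, 2)), Rational(1, 2))
Function('M')(O) = Mul(Rational(-1, 9), Pow(Add(O, Pow(Add(1, Pow(Add(3, Mul(Rational(1, 7), O)), 2)), Rational(1, 2))), 2)) (Function('M')(O) = Mul(Rational(-1, 9), Pow(Add(O, Pow(Add(Pow(1, 2), Pow(Add(3, Mul(Rational(1, 7), O)), 2)), Rational(1, 2))), 2)) = Mul(Rational(-1, 9), Pow(Add(O, Pow(Add(1, Pow(Add(3, Mul(Rational(1, 7), O)), 2)), Rational(1, 2))), 2)))
Mul(-2827, Function('M')(Add(7, Mul(-1, -1)))) = Mul(-2827, Mul(Rational(-1, 441), Pow(Add(Pow(Add(49, Pow(Add(21, Add(7, Mul(-1, -1))), 2)), Rational(1, 2)), Mul(7, Add(7, Mul(-1, -1)))), 2))) = Mul(-2827, Mul(Rational(-1, 441), Pow(Add(Pow(Add(49, Pow(Add(21, Add(7, 1)), 2)), Rational(1, 2)), Mul(7, Add(7, 1))), 2))) = Mul(-2827, Mul(Rational(-1, 441), Pow(Add(Pow(Add(49, Pow(Add(21, 8), 2)), Rational(1, 2)), Mul(7, 8)), 2))) = Mul(-2827, Mul(Rational(-1, 441), Pow(Add(Pow(Add(49, Pow(29, 2)), Rational(1, 2)), 56), 2))) = Mul(-2827, Mul(Rational(-1, 441), Pow(Add(Pow(Add(49, 841), Rational(1, 2)), 56), 2))) = Mul(-2827, Mul(Rational(-1, 441), Pow(Add(Pow(890, Rational(1, 2)), 56), 2))) = Mul(-2827, Mul(Rational(-1, 441), Pow(Add(56, Pow(890, Rational(1, 2))), 2))) = Mul(Rational(2827, 441), Pow(Add(56, Pow(890, Rational(1, 2))), 2))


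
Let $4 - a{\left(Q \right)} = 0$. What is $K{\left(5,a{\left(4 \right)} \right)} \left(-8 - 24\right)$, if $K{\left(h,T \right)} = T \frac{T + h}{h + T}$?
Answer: $-128$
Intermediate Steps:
$a{\left(Q \right)} = 4$ ($a{\left(Q \right)} = 4 - 0 = 4 + 0 = 4$)
$K{\left(h,T \right)} = T$ ($K{\left(h,T \right)} = T \frac{T + h}{T + h} = T 1 = T$)
$K{\left(5,a{\left(4 \right)} \right)} \left(-8 - 24\right) = 4 \left(-8 - 24\right) = 4 \left(-32\right) = -128$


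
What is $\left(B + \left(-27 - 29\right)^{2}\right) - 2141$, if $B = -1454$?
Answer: $-459$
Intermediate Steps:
$\left(B + \left(-27 - 29\right)^{2}\right) - 2141 = \left(-1454 + \left(-27 - 29\right)^{2}\right) - 2141 = \left(-1454 + \left(-56\right)^{2}\right) - 2141 = \left(-1454 + 3136\right) - 2141 = 1682 - 2141 = -459$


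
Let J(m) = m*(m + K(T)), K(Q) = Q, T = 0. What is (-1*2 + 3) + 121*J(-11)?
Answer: 14642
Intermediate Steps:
J(m) = m² (J(m) = m*(m + 0) = m*m = m²)
(-1*2 + 3) + 121*J(-11) = (-1*2 + 3) + 121*(-11)² = (-2 + 3) + 121*121 = 1 + 14641 = 14642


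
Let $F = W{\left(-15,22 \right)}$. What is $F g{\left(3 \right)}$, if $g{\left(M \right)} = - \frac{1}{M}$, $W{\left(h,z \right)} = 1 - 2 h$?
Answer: $- \frac{31}{3} \approx -10.333$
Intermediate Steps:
$F = 31$ ($F = 1 - -30 = 1 + 30 = 31$)
$F g{\left(3 \right)} = 31 \left(- \frac{1}{3}\right) = - \frac{31}{3}$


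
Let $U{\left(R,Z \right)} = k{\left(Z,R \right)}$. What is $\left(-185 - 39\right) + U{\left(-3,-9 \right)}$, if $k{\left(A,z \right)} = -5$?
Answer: $-229$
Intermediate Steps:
$U{\left(R,Z \right)} = -5$
$\left(-185 - 39\right) + U{\left(-3,-9 \right)} = \left(-185 - 39\right) - 5 = -224 - 5 = -229$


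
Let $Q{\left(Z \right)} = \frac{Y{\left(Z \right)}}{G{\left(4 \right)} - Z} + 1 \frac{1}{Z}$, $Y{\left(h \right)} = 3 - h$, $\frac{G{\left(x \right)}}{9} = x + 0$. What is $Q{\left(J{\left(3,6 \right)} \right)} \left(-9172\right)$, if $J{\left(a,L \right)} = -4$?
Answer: $\frac{6879}{10} \approx 687.9$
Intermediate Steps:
$G{\left(x \right)} = 9 x$ ($G{\left(x \right)} = 9 \left(x + 0\right) = 9 x$)
$Q{\left(Z \right)} = \frac{1}{Z} + \frac{3 - Z}{36 - Z}$ ($Q{\left(Z \right)} = \frac{3 - Z}{9 \cdot 4 - Z} + 1 \frac{1}{Z} = \frac{3 - Z}{36 - Z} + \frac{1}{Z} = \frac{1}{Z} + \frac{3 - Z}{36 - Z}$)
$Q{\left(J{\left(3,6 \right)} \right)} \left(-9172\right) = \frac{-36 - 4 - 4 \left(-3 - 4\right)}{\left(-4\right) \left(-36 - 4\right)} \left(-9172\right) = - \frac{-36 - 4 - -28}{4 \left(-40\right)} \left(-9172\right) = \left(- \frac{1}{4}\right) \left(- \frac{1}{40}\right) \left(-36 - 4 + 28\right) \left(-9172\right) = \left(- \frac{1}{4}\right) \left(- \frac{1}{40}\right) \left(-12\right) \left(-9172\right) = \left(- \frac{3}{40}\right) \left(-9172\right) = \frac{6879}{10}$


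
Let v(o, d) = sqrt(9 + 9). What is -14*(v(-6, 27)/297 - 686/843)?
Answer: 9604/843 - 14*sqrt(2)/99 ≈ 11.193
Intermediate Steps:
v(o, d) = 3*sqrt(2) (v(o, d) = sqrt(18) = 3*sqrt(2))
-14*(v(-6, 27)/297 - 686/843) = -14*((3*sqrt(2))/297 - 686/843) = -14*((3*sqrt(2))*(1/297) - 686*1/843) = -14*(sqrt(2)/99 - 686/843) = -14*(-686/843 + sqrt(2)/99) = 9604/843 - 14*sqrt(2)/99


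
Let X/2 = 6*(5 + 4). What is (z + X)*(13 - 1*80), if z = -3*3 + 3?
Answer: -6834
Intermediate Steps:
z = -6 (z = -9 + 3 = -6)
X = 108 (X = 2*(6*(5 + 4)) = 2*(6*9) = 2*54 = 108)
(z + X)*(13 - 1*80) = (-6 + 108)*(13 - 1*80) = 102*(13 - 80) = 102*(-67) = -6834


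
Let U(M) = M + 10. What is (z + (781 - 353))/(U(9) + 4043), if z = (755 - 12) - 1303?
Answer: -22/677 ≈ -0.032496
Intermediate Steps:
U(M) = 10 + M
z = -560 (z = 743 - 1303 = -560)
(z + (781 - 353))/(U(9) + 4043) = (-560 + (781 - 353))/((10 + 9) + 4043) = (-560 + 428)/(19 + 4043) = -132/4062 = -132*1/4062 = -22/677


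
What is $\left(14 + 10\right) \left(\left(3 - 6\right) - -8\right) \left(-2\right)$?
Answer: $-240$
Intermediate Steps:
$\left(14 + 10\right) \left(\left(3 - 6\right) - -8\right) \left(-2\right) = 24 \left(\left(3 - 6\right) + 8\right) \left(-2\right) = 24 \left(-3 + 8\right) \left(-2\right) = 24 \cdot 5 \left(-2\right) = 24 \left(-10\right) = -240$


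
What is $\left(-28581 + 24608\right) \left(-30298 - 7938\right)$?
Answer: $151911628$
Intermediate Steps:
$\left(-28581 + 24608\right) \left(-30298 - 7938\right) = \left(-3973\right) \left(-38236\right) = 151911628$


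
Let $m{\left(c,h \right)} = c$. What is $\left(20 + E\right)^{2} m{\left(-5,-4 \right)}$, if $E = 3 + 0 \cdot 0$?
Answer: $-2645$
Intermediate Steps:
$E = 3$ ($E = 3 + 0 = 3$)
$\left(20 + E\right)^{2} m{\left(-5,-4 \right)} = \left(20 + 3\right)^{2} \left(-5\right) = 23^{2} \left(-5\right) = 529 \left(-5\right) = -2645$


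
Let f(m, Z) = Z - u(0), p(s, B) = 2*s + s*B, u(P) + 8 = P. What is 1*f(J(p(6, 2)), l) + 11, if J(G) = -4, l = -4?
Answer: 15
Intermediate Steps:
u(P) = -8 + P
p(s, B) = 2*s + B*s
f(m, Z) = 8 + Z (f(m, Z) = Z - (-8 + 0) = Z - 1*(-8) = Z + 8 = 8 + Z)
1*f(J(p(6, 2)), l) + 11 = 1*(8 - 4) + 11 = 1*4 + 11 = 4 + 11 = 15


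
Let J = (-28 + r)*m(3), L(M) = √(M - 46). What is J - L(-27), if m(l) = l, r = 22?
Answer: -18 - I*√73 ≈ -18.0 - 8.544*I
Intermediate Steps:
L(M) = √(-46 + M)
J = -18 (J = (-28 + 22)*3 = -6*3 = -18)
J - L(-27) = -18 - √(-46 - 27) = -18 - √(-73) = -18 - I*√73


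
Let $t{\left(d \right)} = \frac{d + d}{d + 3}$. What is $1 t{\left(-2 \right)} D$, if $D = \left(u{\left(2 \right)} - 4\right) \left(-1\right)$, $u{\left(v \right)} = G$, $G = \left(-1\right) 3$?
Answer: $-28$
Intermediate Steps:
$G = -3$
$u{\left(v \right)} = -3$
$t{\left(d \right)} = \frac{2 d}{3 + d}$
$D = 7$ ($D = \left(-3 - 4\right) \left(-1\right) = \left(-7\right) \left(-1\right) = 7$)
$1 t{\left(-2 \right)} D = 1 \cdot 2 \left(-2\right) \frac{1}{3 - 2} \cdot 7 = 1 \cdot 2 \left(-2\right) 1^{-1} \cdot 7 = 1 \cdot 2 \left(-2\right) 1 \cdot 7 = 1 \left(-4\right) 7 = \left(-4\right) 7 = -28$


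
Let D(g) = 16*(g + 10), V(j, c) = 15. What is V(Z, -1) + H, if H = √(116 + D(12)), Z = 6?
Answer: 15 + 6*√13 ≈ 36.633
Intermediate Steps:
D(g) = 160 + 16*g (D(g) = 16*(10 + g) = 160 + 16*g)
H = 6*√13 (H = √(116 + (160 + 16*12)) = √(116 + (160 + 192)) = √(116 + 352) = √468 = 6*√13 ≈ 21.633)
V(Z, -1) + H = 15 + 6*√13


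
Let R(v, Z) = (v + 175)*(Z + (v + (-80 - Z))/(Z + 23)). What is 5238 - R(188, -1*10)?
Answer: 72450/13 ≈ 5573.1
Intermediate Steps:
R(v, Z) = (175 + v)*(Z + (-80 + v - Z)/(23 + Z))
5238 - R(188, -1*10) = 5238 - (-14000 + 188² + 95*188 + 175*(-1*10)² + 3850*(-1*10) + 188*(-1*10)² + 22*(-1*10)*188)/(23 - 1*10) = 5238 - (-14000 + 35344 + 17860 + 175*(-10)² + 3850*(-10) + 188*(-10)² + 22*(-10)*188)/(23 - 10) = 5238 - (-14000 + 35344 + 17860 + 175*100 - 38500 + 188*100 - 41360)/13 = 5238 - (-14000 + 35344 + 17860 + 17500 - 38500 + 18800 - 41360)/13 = 5238 - (-4356)/13 = 5238 - 1*(-4356/13) = 5238 + 4356/13 = 72450/13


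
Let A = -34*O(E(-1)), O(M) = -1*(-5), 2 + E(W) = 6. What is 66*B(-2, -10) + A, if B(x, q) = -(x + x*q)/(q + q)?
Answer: -553/5 ≈ -110.60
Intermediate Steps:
E(W) = 4 (E(W) = -2 + 6 = 4)
O(M) = 5
B(x, q) = -(x + q*x)/(2*q)
A = -170 (A = -34*5 = -170)
66*B(-2, -10) + A = 66*(-½*(-2)*(1 - 10)/(-10)) - 170 = 66*(-½*(-2)*(-⅒)*(-9)) - 170 = 66*(9/10) - 170 = 297/5 - 170 = -553/5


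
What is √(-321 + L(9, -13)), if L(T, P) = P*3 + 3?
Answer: I*√357 ≈ 18.894*I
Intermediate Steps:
L(T, P) = 3 + 3*P (L(T, P) = 3*P + 3 = 3 + 3*P)
√(-321 + L(9, -13)) = √(-321 + (3 + 3*(-13))) = √(-321 + (3 - 39)) = √(-321 - 36) = √(-357) = I*√357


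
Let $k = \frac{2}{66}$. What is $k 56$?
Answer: $\frac{56}{33} \approx 1.697$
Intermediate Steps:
$k = \frac{1}{33}$ ($k = 2 \cdot \frac{1}{66} = \frac{1}{33} \approx 0.030303$)
$k 56 = \frac{1}{33} \cdot 56 = \frac{56}{33}$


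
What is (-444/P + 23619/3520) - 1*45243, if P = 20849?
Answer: -3319824130989/73388480 ≈ -45236.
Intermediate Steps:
(-444/P + 23619/3520) - 1*45243 = (-444/20849 + 23619/3520) - 1*45243 = (-444*1/20849 + 23619*(1/3520)) - 45243 = (-444/20849 + 23619/3520) - 45243 = 490869651/73388480 - 45243 = -3319824130989/73388480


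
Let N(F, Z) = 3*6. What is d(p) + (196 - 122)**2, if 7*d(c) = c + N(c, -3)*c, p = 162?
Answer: 41410/7 ≈ 5915.7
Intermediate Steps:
N(F, Z) = 18
d(c) = 19*c/7 (d(c) = (c + 18*c)/7 = (19*c)/7 = 19*c/7)
d(p) + (196 - 122)**2 = (19/7)*162 + (196 - 122)**2 = 3078/7 + 74**2 = 3078/7 + 5476 = 41410/7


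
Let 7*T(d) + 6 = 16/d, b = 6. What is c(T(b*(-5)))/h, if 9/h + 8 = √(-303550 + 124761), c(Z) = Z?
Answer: 112/135 - 14*I*√178789/135 ≈ 0.82963 - 43.849*I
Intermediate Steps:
T(d) = -6/7 + 16/(7*d) (T(d) = -6/7 + (16/d)/7 = -6/7 + 16/(7*d))
h = 9/(-8 + I*√178789) (h = 9/(-8 + √(-303550 + 124761)) = 9/(-8 + √(-178789)) = 9/(-8 + I*√178789) ≈ -0.00040257 - 0.021277*I)
c(T(b*(-5)))/h = (2*(8 - 18*(-5))/(7*((6*(-5)))))/(-72/178853 - 9*I*√178789/178853) = ((2/7)*(8 - 3*(-30))/(-30))/(-72/178853 - 9*I*√178789/178853) = ((2/7)*(-1/30)*(8 + 90))/(-72/178853 - 9*I*√178789/178853) = ((2/7)*(-1/30)*98)/(-72/178853 - 9*I*√178789/178853) = -14/(15*(-72/178853 - 9*I*√178789/178853))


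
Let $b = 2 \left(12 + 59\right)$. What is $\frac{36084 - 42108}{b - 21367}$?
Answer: $\frac{2008}{7075} \approx 0.28382$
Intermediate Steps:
$b = 142$ ($b = 2 \cdot 71 = 142$)
$\frac{36084 - 42108}{b - 21367} = \frac{36084 - 42108}{142 - 21367} = - \frac{6024}{-21225} = \left(-6024\right) \left(- \frac{1}{21225}\right) = \frac{2008}{7075}$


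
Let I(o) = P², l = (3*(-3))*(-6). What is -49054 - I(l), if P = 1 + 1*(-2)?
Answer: -49055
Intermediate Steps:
P = -1 (P = 1 - 2 = -1)
l = 54 (l = -9*(-6) = 54)
I(o) = 1 (I(o) = (-1)² = 1)
-49054 - I(l) = -49054 - 1*1 = -49054 - 1 = -49055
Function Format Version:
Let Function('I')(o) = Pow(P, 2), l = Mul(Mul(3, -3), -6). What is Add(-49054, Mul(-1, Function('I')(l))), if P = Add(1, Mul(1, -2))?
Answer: -49055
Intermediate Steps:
P = -1 (P = Add(1, -2) = -1)
l = 54 (l = Mul(-9, -6) = 54)
Function('I')(o) = 1 (Function('I')(o) = Pow(-1, 2) = 1)
Add(-49054, Mul(-1, Function('I')(l))) = Add(-49054, Mul(-1, 1)) = Add(-49054, -1) = -49055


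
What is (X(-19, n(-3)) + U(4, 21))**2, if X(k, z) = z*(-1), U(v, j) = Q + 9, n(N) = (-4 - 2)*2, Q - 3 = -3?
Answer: 441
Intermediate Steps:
Q = 0 (Q = 3 - 3 = 0)
n(N) = -12 (n(N) = -6*2 = -12)
U(v, j) = 9 (U(v, j) = 0 + 9 = 9)
X(k, z) = -z
(X(-19, n(-3)) + U(4, 21))**2 = (-1*(-12) + 9)**2 = (12 + 9)**2 = 21**2 = 441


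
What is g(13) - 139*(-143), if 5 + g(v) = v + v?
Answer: 19898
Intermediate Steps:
g(v) = -5 + 2*v (g(v) = -5 + (v + v) = -5 + 2*v)
g(13) - 139*(-143) = (-5 + 2*13) - 139*(-143) = (-5 + 26) + 19877 = 21 + 19877 = 19898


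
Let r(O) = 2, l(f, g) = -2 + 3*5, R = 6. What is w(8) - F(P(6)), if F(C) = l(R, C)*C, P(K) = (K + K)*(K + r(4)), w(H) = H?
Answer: -1240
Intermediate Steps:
l(f, g) = 13 (l(f, g) = -2 + 15 = 13)
P(K) = 2*K*(2 + K) (P(K) = (K + K)*(K + 2) = (2*K)*(2 + K) = 2*K*(2 + K))
F(C) = 13*C
w(8) - F(P(6)) = 8 - 13*2*6*(2 + 6) = 8 - 13*2*6*8 = 8 - 13*96 = 8 - 1*1248 = 8 - 1248 = -1240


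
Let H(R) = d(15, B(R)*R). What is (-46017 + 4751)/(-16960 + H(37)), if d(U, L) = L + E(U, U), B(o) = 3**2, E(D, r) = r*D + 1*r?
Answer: 41266/16387 ≈ 2.5182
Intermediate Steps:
E(D, r) = r + D*r (E(D, r) = D*r + r = r + D*r)
B(o) = 9
d(U, L) = L + U*(1 + U)
H(R) = 240 + 9*R (H(R) = 9*R + 15*(1 + 15) = 9*R + 15*16 = 9*R + 240 = 240 + 9*R)
(-46017 + 4751)/(-16960 + H(37)) = (-46017 + 4751)/(-16960 + (240 + 9*37)) = -41266/(-16960 + (240 + 333)) = -41266/(-16960 + 573) = -41266/(-16387) = -41266*(-1/16387) = 41266/16387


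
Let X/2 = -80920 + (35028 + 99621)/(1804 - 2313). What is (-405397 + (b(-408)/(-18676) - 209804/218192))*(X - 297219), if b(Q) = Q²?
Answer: 24153515278795406518579/129634467508 ≈ 1.8632e+11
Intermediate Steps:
X = -82645858/509 (X = 2*(-80920 + (35028 + 99621)/(1804 - 2313)) = 2*(-80920 + 134649/(-509)) = 2*(-80920 + 134649*(-1/509)) = 2*(-80920 - 134649/509) = 2*(-41322929/509) = -82645858/509 ≈ -1.6237e+5)
(-405397 + (b(-408)/(-18676) - 209804/218192))*(X - 297219) = (-405397 + ((-408)²/(-18676) - 209804/218192))*(-82645858/509 - 297219) = (-405397 + (166464*(-1/18676) - 209804*1/218192))*(-233930329/509) = (-405397 + (-41616/4669 - 52451/54548))*(-233930329/509) = (-405397 - 2514963287/254684612)*(-233930329/509) = -103250892614251/254684612*(-233930329/509) = 24153515278795406518579/129634467508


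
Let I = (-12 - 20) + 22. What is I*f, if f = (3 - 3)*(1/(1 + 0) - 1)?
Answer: 0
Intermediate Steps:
I = -10 (I = -32 + 22 = -10)
f = 0 (f = 0*(1/1 - 1) = 0*(1 - 1) = 0*0 = 0)
I*f = -10*0 = 0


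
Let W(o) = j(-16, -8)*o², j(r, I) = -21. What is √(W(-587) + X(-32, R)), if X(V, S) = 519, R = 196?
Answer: I*√7235430 ≈ 2689.9*I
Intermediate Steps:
W(o) = -21*o²
√(W(-587) + X(-32, R)) = √(-21*(-587)² + 519) = √(-21*344569 + 519) = √(-7235949 + 519) = √(-7235430) = I*√7235430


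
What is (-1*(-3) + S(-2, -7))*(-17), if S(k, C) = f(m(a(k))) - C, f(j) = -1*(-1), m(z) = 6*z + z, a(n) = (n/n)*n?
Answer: -187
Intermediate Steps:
a(n) = n (a(n) = 1*n = n)
m(z) = 7*z
f(j) = 1
S(k, C) = 1 - C
(-1*(-3) + S(-2, -7))*(-17) = (-1*(-3) + (1 - 1*(-7)))*(-17) = (3 + (1 + 7))*(-17) = (3 + 8)*(-17) = 11*(-17) = -187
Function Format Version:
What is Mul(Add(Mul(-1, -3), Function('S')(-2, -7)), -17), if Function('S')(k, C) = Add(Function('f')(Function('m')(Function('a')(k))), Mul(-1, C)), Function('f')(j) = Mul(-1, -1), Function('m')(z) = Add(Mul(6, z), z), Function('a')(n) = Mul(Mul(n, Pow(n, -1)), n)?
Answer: -187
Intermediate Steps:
Function('a')(n) = n (Function('a')(n) = Mul(1, n) = n)
Function('m')(z) = Mul(7, z)
Function('f')(j) = 1
Function('S')(k, C) = Add(1, Mul(-1, C))
Mul(Add(Mul(-1, -3), Function('S')(-2, -7)), -17) = Mul(Add(Mul(-1, -3), Add(1, Mul(-1, -7))), -17) = Mul(Add(3, Add(1, 7)), -17) = Mul(Add(3, 8), -17) = Mul(11, -17) = -187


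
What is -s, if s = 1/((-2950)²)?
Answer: -1/8702500 ≈ -1.1491e-7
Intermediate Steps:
s = 1/8702500 ≈ 1.1491e-7
-s = -1*1/8702500 = -1/8702500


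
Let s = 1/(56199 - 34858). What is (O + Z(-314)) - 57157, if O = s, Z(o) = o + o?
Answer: -1233189684/21341 ≈ -57785.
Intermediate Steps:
Z(o) = 2*o
s = 1/21341 ≈ 4.6858e-5
O = 1/21341 ≈ 4.6858e-5
(O + Z(-314)) - 57157 = (1/21341 + 2*(-314)) - 57157 = (1/21341 - 628) - 57157 = -13402147/21341 - 57157 = -1233189684/21341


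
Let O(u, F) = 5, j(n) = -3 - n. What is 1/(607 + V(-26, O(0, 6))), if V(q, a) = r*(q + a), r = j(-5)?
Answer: 1/565 ≈ 0.0017699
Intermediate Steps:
r = 2 (r = -3 - 1*(-5) = -3 + 5 = 2)
V(q, a) = 2*a + 2*q (V(q, a) = 2*(q + a) = 2*(a + q) = 2*a + 2*q)
1/(607 + V(-26, O(0, 6))) = 1/(607 + (2*5 + 2*(-26))) = 1/(607 + (10 - 52)) = 1/(607 - 42) = 1/565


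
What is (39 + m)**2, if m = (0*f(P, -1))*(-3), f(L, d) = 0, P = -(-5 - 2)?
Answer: 1521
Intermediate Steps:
P = 7 (P = -1*(-7) = 7)
m = 0 (m = (0*0)*(-3) = 0*(-3) = 0)
(39 + m)**2 = (39 + 0)**2 = 39**2 = 1521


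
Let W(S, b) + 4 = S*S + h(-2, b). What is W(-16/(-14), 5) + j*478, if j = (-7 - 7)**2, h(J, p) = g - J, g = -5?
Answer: 4590433/49 ≈ 93682.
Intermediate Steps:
h(J, p) = -5 - J
j = 196 (j = (-14)**2 = 196)
W(S, b) = -7 + S**2 (W(S, b) = -4 + (S*S + (-5 - 1*(-2))) = -4 + (S**2 + (-5 + 2)) = -4 + (S**2 - 3) = -4 + (-3 + S**2) = -7 + S**2)
W(-16/(-14), 5) + j*478 = (-7 + (-16/(-14))**2) + 196*478 = (-7 + (-16*(-1/14))**2) + 93688 = (-7 + (8/7)**2) + 93688 = (-7 + 64/49) + 93688 = -279/49 + 93688 = 4590433/49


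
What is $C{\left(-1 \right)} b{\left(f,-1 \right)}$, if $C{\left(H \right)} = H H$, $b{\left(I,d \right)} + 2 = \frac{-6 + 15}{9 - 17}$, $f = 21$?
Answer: $- \frac{25}{8} \approx -3.125$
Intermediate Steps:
$b{\left(I,d \right)} = - \frac{25}{8}$ ($b{\left(I,d \right)} = -2 + \frac{-6 + 15}{9 - 17} = -2 + \frac{9}{-8} = -2 + 9 \left(- \frac{1}{8}\right) = -2 - \frac{9}{8} = - \frac{25}{8}$)
$C{\left(H \right)} = H^{2}$
$C{\left(-1 \right)} b{\left(f,-1 \right)} = \left(-1\right)^{2} \left(- \frac{25}{8}\right) = 1 \left(- \frac{25}{8}\right) = - \frac{25}{8}$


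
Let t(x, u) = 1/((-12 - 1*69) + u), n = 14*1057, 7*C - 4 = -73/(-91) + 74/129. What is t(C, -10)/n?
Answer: -1/1346618 ≈ -7.4260e-7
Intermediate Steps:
C = 63107/82173 (C = 4/7 + (-73/(-91) + 74/129)/7 = 4/7 + (-73*(-1/91) + 74*(1/129))/7 = 4/7 + (73/91 + 74/129)/7 = 4/7 + (1/7)*(16151/11739) = 4/7 + 16151/82173 = 63107/82173 ≈ 0.76798)
n = 14798
t(x, u) = 1/(-81 + u) (t(x, u) = 1/((-12 - 69) + u) = 1/(-81 + u))
t(C, -10)/n = 1/(-81 - 10*14798) = (1/14798)/(-91) = -1/91*1/14798 = -1/1346618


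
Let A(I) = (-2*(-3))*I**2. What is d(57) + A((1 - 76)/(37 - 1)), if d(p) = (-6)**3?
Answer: -4559/24 ≈ -189.96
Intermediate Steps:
d(p) = -216
A(I) = 6*I**2
d(57) + A((1 - 76)/(37 - 1)) = -216 + 6*((1 - 76)/(37 - 1))**2 = -216 + 6*(-75/36)**2 = -216 + 6*(-75*1/36)**2 = -216 + 6*(-25/12)**2 = -216 + 6*(625/144) = -216 + 625/24 = -4559/24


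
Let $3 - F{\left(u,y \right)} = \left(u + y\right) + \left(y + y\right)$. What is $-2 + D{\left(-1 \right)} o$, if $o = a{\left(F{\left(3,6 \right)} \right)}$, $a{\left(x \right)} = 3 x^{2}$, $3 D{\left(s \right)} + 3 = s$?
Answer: $-1298$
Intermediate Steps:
$D{\left(s \right)} = -1 + \frac{s}{3}$
$F{\left(u,y \right)} = 3 - u - 3 y$ ($F{\left(u,y \right)} = 3 - \left(\left(u + y\right) + \left(y + y\right)\right) = 3 - \left(\left(u + y\right) + 2 y\right) = 3 - \left(u + 3 y\right) = 3 - u - 3 y$)
$o = 972$ ($o = 3 \left(3 - 3 - 18\right)^{2} = 3 \left(-18\right)^{2} = 3 \cdot 324 = 972$)
$-2 + D{\left(-1 \right)} o = -2 + \left(-1 + \frac{1}{3} \left(-1\right)\right) 972 = -2 + \left(-1 - \frac{1}{3}\right) 972 = -2 - 1296 = -1298$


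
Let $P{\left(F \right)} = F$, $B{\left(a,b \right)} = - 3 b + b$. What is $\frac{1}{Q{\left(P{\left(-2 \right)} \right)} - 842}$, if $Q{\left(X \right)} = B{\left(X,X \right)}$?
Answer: $- \frac{1}{838} \approx -0.0011933$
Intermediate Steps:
$B{\left(a,b \right)} = - 2 b$
$Q{\left(X \right)} = - 2 X$
$\frac{1}{Q{\left(P{\left(-2 \right)} \right)} - 842} = \frac{1}{\left(-2\right) \left(-2\right) - 842} = \frac{1}{4 - 842} = \frac{1}{-838} = - \frac{1}{838}$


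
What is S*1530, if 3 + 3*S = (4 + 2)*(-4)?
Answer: -13770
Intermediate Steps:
S = -9 (S = -1 + ((4 + 2)*(-4))/3 = -1 + (6*(-4))/3 = -1 + (⅓)*(-24) = -1 - 8 = -9)
S*1530 = -9*1530 = -13770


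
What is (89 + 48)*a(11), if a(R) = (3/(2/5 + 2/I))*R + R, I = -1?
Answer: -10549/8 ≈ -1318.6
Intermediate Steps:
a(R) = -7*R/8 (a(R) = (3/(2/5 + 2/(-1)))*R + R = (3/(2*(1/5) + 2*(-1)))*R + R = (3/(2/5 - 2))*R + R = (3/(-8/5))*R + R = (3*(-5/8))*R + R = -15*R/8 + R = -7*R/8)
(89 + 48)*a(11) = (89 + 48)*(-7/8*11) = 137*(-77/8) = -10549/8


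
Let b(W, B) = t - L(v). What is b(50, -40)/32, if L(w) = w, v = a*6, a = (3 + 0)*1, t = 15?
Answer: -3/32 ≈ -0.093750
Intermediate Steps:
a = 3 (a = 3*1 = 3)
v = 18 (v = 3*6 = 18)
b(W, B) = -3 (b(W, B) = 15 - 1*18 = 15 - 18 = -3)
b(50, -40)/32 = -3/32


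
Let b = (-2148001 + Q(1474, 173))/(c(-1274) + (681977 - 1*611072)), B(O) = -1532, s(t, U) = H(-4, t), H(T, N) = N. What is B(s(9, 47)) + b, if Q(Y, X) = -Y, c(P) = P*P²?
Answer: -3167757022433/2067727919 ≈ -1532.0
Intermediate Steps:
c(P) = P³
s(t, U) = t
b = 2149475/2067727919 (b = (-2148001 - 1*1474)/((-1274)³ + (681977 - 1*611072)) = (-2148001 - 1474)/(-2067798824 + (681977 - 611072)) = -2149475/(-2067798824 + 70905) = -2149475/(-2067727919) = -2149475*(-1/2067727919) = 2149475/2067727919 ≈ 0.0010395)
B(s(9, 47)) + b = -1532 + 2149475/2067727919 = -3167757022433/2067727919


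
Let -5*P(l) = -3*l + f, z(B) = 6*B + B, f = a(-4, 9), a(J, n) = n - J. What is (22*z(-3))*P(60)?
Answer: -77154/5 ≈ -15431.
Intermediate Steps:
f = 13 (f = 9 - 1*(-4) = 9 + 4 = 13)
z(B) = 7*B
P(l) = -13/5 + 3*l/5 (P(l) = -(-3*l + 13)/5 = -(13 - 3*l)/5 = -13/5 + 3*l/5)
(22*z(-3))*P(60) = (22*(7*(-3)))*(-13/5 + (3/5)*60) = (22*(-21))*(-13/5 + 36) = -462*167/5 = -77154/5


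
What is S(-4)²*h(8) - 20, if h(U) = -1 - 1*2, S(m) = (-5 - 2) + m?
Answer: -383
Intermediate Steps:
S(m) = -7 + m
h(U) = -3 (h(U) = -1 - 2 = -3)
S(-4)²*h(8) - 20 = (-7 - 4)²*(-3) - 20 = (-11)²*(-3) - 20 = 121*(-3) - 20 = -363 - 20 = -383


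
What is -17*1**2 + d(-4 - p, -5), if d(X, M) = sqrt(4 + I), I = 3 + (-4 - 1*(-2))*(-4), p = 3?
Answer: -17 + sqrt(15) ≈ -13.127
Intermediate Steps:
I = 11 (I = 3 + (-4 + 2)*(-4) = 3 - 2*(-4) = 3 + 8 = 11)
d(X, M) = sqrt(15) (d(X, M) = sqrt(4 + 11) = sqrt(15))
-17*1**2 + d(-4 - p, -5) = -17*1**2 + sqrt(15) = -17*1 + sqrt(15) = -17 + sqrt(15)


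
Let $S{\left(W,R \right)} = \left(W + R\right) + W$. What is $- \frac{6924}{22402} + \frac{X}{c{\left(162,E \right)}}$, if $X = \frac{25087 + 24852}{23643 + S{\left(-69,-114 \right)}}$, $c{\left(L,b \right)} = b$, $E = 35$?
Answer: $- \frac{98909597}{398699595} \approx -0.24808$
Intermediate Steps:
$S{\left(W,R \right)} = R + 2 W$ ($S{\left(W,R \right)} = \left(R + W\right) + W = R + 2 W$)
$X = \frac{49939}{23391}$ ($X = \frac{25087 + 24852}{23643 + \left(-114 + 2 \left(-69\right)\right)} = \frac{49939}{23643 - 252} = \frac{49939}{23391} \approx 2.135$)
$- \frac{6924}{22402} + \frac{X}{c{\left(162,E \right)}} = - \frac{6924}{22402} + \frac{49939}{23391 \cdot 35} = \left(-6924\right) \frac{1}{22402} + \frac{49939}{23391} \cdot \frac{1}{35} = - \frac{3462}{11201} + \frac{49939}{818685} = - \frac{98909597}{398699595}$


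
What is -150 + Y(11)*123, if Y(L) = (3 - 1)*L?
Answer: 2556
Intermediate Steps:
Y(L) = 2*L
-150 + Y(11)*123 = -150 + (2*11)*123 = -150 + 22*123 = -150 + 2706 = 2556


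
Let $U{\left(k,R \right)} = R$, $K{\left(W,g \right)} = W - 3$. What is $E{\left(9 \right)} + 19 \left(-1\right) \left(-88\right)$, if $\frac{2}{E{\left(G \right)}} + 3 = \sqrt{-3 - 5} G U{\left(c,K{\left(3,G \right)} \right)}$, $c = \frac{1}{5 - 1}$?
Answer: $0$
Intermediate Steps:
$K{\left(W,g \right)} = -3 + W$
$c = \frac{1}{4} \approx 0.25$
$E{\left(G \right)} = - \frac{2}{3}$ ($E{\left(G \right)} = \frac{2}{-3 + \sqrt{-3 - 5} G \left(-3 + 3\right)} = \frac{2}{-3 + \sqrt{-8} G 0} = \frac{2}{-3 + 2 i \sqrt{2} G 0} = \frac{2}{-3 + 2 i G \sqrt{2} \cdot 0} = \frac{2}{-3 + 0} = \frac{2}{-3} = 2 \left(- \frac{1}{3}\right) = - \frac{2}{3}$)
$E{\left(9 \right)} + 19 \left(-1\right) \left(-88\right) = - \frac{2}{3} + 19 \left(-1\right) \left(-88\right) = - \frac{2}{3} - -1672 = - \frac{2}{3} + 1672 = \frac{5014}{3}$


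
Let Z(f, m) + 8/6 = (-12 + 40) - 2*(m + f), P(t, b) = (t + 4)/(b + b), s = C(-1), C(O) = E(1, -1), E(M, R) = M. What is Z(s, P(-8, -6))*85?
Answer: 2040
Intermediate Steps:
C(O) = 1
s = 1
P(t, b) = (4 + t)/(2*b) (P(t, b) = (4 + t)/((2*b)) = (4 + t)*(1/(2*b)) = (4 + t)/(2*b))
Z(f, m) = 80/3 - 2*f - 2*m (Z(f, m) = -4/3 + ((-12 + 40) - 2*(m + f)) = -4/3 + (28 - 2*(f + m)) = -4/3 + (28 + (-2*f - 2*m)) = -4/3 + (28 - 2*f - 2*m) = 80/3 - 2*f - 2*m)
Z(s, P(-8, -6))*85 = (80/3 - 2*1 - (4 - 8)/(-6))*85 = (80/3 - 2 - (-1)*(-4)/6)*85 = (80/3 - 2 - 2*1/3)*85 = (80/3 - 2 - 2/3)*85 = 24*85 = 2040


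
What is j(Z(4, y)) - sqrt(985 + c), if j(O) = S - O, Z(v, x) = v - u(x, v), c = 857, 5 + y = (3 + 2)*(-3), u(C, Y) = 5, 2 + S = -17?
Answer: -18 - sqrt(1842) ≈ -60.919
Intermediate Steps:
S = -19 (S = -2 - 17 = -19)
y = -20 (y = -5 + (3 + 2)*(-3) = -5 + 5*(-3) = -5 - 15 = -20)
Z(v, x) = -5 + v (Z(v, x) = v - 1*5 = v - 5 = -5 + v)
j(O) = -19 - O
j(Z(4, y)) - sqrt(985 + c) = (-19 - (-5 + 4)) - sqrt(985 + 857) = (-19 - 1*(-1)) - sqrt(1842) = (-19 + 1) - sqrt(1842) = -18 - sqrt(1842)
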